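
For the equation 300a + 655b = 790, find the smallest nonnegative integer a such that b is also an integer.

gcd(655, 300) = 5  (655 = 2·300 + 55, 300 = 5·55 + 25, 55 = 2·25 + 5, 25 = 5·5).
5 divides 790, so solutions exist.
Back-substituting, 300·(-24) + 655·(11) = 5.
Scale by 790/5 = 158: (a₀, b₀) = (-3792, 1738).
General solution: a = -3792 + 131t, b = 1738 - 60t for integer t.
a ≥ 0: smallest is -3792 mod 131 = 7 (at t = 29), with b = -2.

7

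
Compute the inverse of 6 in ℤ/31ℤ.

26

gcd(31, 6) = 1.
By Bézout, 6·(-5) + 31·(1) = 1.
So 6·-5 ≡ 1 (mod 31), and -5 mod 31 = 26.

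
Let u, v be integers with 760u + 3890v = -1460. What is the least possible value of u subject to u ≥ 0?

254

gcd(3890, 760):
  3890 = 5×760 + 90
  760 = 8×90 + 40
  90 = 2×40 + 10
  40 = 4×10
so gcd(3890, 760) = 10.
10 divides -1460, so solutions exist.
Back-substitute for Bézout coefficients:
  10 = 90 - 2×40
  ... = 760×(-87) + 3890×(17)
Scale by -1460/10 = -146: (u₀, v₀) = (12702, -2482).
General solution: u = 12702 + 389t, v = -2482 - 76t for integer t.
u ≥ 0: smallest is 12702 mod 389 = 254 (at t = -32), with v = -50.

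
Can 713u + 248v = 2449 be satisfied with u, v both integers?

gcd(713, 248) = 31  (713 = 2·248 + 217, 248 = 1·217 + 31, 217 = 7·31).
31 divides 2449, so integer solutions exist.

yes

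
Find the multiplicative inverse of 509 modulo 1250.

889

gcd(1250, 509) = 1  (1250 = 2×509 + 232, 509 = 2×232 + 45, 232 = 5×45 + 7, 45 = 6×7 + 3, 7 = 2×3 + 1, 3 = 3×1).
Back-substituting, 509×(-361) + 1250×(147) = 1.
So 509×-361 ≡ 1 (mod 1250), and -361 mod 1250 = 889.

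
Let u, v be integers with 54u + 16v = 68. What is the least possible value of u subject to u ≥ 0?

6

gcd(54, 16):
  54 = 3×16 + 6
  16 = 2×6 + 4
  6 = 1×4 + 2
  4 = 2×2
so gcd(54, 16) = 2.
2 divides 68, so solutions exist.
Back-substitute for Bézout coefficients:
  2 = 6 - 1×4
  ... = 54×(3) + 16×(-10)
Scale by 68/2 = 34: (u₀, v₀) = (102, -340).
General solution: u = 102 + 8t, v = -340 - 27t for integer t.
u ≥ 0: smallest is 102 mod 8 = 6 (at t = -12), with v = -16.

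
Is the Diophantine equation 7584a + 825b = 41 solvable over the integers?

no

gcd(7584, 825) = 3.
3 does not divide 41 (remainder 2), so no integer solutions.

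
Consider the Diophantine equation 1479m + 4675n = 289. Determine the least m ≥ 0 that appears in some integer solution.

16

gcd(4675, 1479):
  4675 = 3*1479 + 238
  1479 = 6*238 + 51
  238 = 4*51 + 34
  51 = 1*34 + 17
  34 = 2*17
so gcd(4675, 1479) = 17.
17 divides 289, so solutions exist.
Back-substitute for Bézout coefficients:
  17 = 51 - 1*34
  ... = 1479*(98) + 4675*(-31)
Scale by 289/17 = 17: (m₀, n₀) = (1666, -527).
General solution: m = 1666 + 275t, n = -527 - 87t for integer t.
m ≥ 0: smallest is 1666 mod 275 = 16 (at t = -6), with n = -5.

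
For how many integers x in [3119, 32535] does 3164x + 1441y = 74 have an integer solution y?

20

gcd(3164, 1441):
  3164 = 2*1441 + 282
  1441 = 5*282 + 31
  282 = 9*31 + 3
  31 = 10*3 + 1
  3 = 3*1
so gcd(3164, 1441) = 1.
Back-substitute for Bézout coefficients:
  1 = 31 - 10*3
  ... = 3164*(-465) + 1441*(1021)
Scale by 74: particular solution (-34410, 75554); reduce x mod 1441: (174, -382).
General solution: x = 174 + 1441t, y = -382 - 3164t for integer t.
3119 ≤ 174 + 1441t ≤ 32535 gives t ∈ [3, 22], which is 20 values.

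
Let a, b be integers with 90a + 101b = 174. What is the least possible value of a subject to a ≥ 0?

gcd(101, 90) = 1  (101 = 1*90 + 11, 90 = 8*11 + 2, 11 = 5*2 + 1, 2 = 2*1).
1 divides 174, so solutions exist.
Back-substituting, 90*(-46) + 101*(41) = 1.
Scale by 174/1 = 174: (a₀, b₀) = (-8004, 7134).
General solution: a = -8004 + 101t, b = 7134 - 90t for integer t.
a ≥ 0: smallest is -8004 mod 101 = 76 (at t = 80), with b = -66.

76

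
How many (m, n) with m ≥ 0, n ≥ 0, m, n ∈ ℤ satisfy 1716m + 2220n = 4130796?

13

gcd(2220, 1716):
  2220 = 1*1716 + 504
  1716 = 3*504 + 204
  504 = 2*204 + 96
  204 = 2*96 + 12
  96 = 8*12
so gcd(2220, 1716) = 12.
Back-substitute for Bézout coefficients:
  12 = 204 - 2*96
  ... = 1716*(22) + 2220*(-17)
Scale by 344233: one solution is (7573126, -5851961). Reduce m mod 185: (151, 1744).
General: m = 151 + 185t, n = 1744 - 143t.
m ≥ 0 ⇒ t ≥ 0; n ≥ 0 ⇒ t ≤ 12. So t ∈ [0, 12]: 13 solutions.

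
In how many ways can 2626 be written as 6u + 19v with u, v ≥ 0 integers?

gcd(19, 6) = 1.
By Bézout, 6×(-3) + 19×(1) = 1.
One solution: (7, 136).
General: u = 7 + 19t, v = 136 - 6t.
u ≥ 0 ⇒ t ≥ 0; v ≥ 0 ⇒ t ≤ 22. So t ∈ [0, 22]: 23 solutions.

23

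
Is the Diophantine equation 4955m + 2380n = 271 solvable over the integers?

no

gcd(4955, 2380) = 5  (4955 = 2*2380 + 195, 2380 = 12*195 + 40, 195 = 4*40 + 35, 40 = 1*35 + 5, 35 = 7*5).
5 does not divide 271 (remainder 1), so no integer solutions.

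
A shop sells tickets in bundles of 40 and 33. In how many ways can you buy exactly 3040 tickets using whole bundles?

Need nonnegative integers with 40j + 33k = 3040.
gcd(40, 33) = 1, and 40·(-14) + 33·(17) = 1.
So (j₀, k₀) = (-42560, 51680); general j = -42560 + 33t, k = 51680 - 40t.
j ≥ 0 ⇒ t ≥ 1290; k ≥ 0 ⇒ t ≤ 1292. That's 3 values of t.

3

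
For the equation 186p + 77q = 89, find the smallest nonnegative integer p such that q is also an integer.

10

gcd(186, 77):
  186 = 2·77 + 32
  77 = 2·32 + 13
  32 = 2·13 + 6
  13 = 2·6 + 1
  6 = 6·1
so gcd(186, 77) = 1.
1 divides 89, so solutions exist.
Back-substitute for Bézout coefficients:
  1 = 13 - 2·6
  ... = 186·(-12) + 77·(29)
Scale by 89/1 = 89: (p₀, q₀) = (-1068, 2581).
General solution: p = -1068 + 77t, q = 2581 - 186t for integer t.
p ≥ 0: smallest is -1068 mod 77 = 10 (at t = 14), with q = -23.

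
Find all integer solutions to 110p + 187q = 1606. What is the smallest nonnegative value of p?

gcd(187, 110):
  187 = 1×110 + 77
  110 = 1×77 + 33
  77 = 2×33 + 11
  33 = 3×11
so gcd(187, 110) = 11.
11 divides 1606, so solutions exist.
Back-substitute for Bézout coefficients:
  11 = 77 - 2×33
  ... = 110×(-5) + 187×(3)
Scale by 1606/11 = 146: (p₀, q₀) = (-730, 438).
General solution: p = -730 + 17t, q = 438 - 10t for integer t.
p ≥ 0: smallest is -730 mod 17 = 1 (at t = 43), with q = 8.

1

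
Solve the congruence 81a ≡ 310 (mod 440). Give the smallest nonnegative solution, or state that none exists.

gcd(440, 81) = 1.
1 divides 310, so solutions exist.
By Bézout, 81×(201) + 440×(-37) = 1.
So 81×(201) ≡ 1 (mod 440); multiply by 310: a ≡ 62310 (mod 440).
Smallest nonnegative: a = 62310 mod 440 = 270.

270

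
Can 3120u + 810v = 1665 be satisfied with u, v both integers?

gcd(3120, 810) = 30.
30 does not divide 1665 (remainder 15), so no integer solutions.

no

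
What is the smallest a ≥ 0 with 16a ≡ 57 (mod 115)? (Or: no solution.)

97

gcd(115, 16):
  115 = 7×16 + 3
  16 = 5×3 + 1
  3 = 3×1
so gcd(115, 16) = 1.
1 divides 57, so solutions exist.
Back-substitute for Bézout coefficients:
  1 = 16 - 5×3
  ... = 16×(36) + 115×(-5)
So 16×(36) ≡ 1 (mod 115); multiply by 57: a ≡ 2052 (mod 115).
Smallest nonnegative: a = 2052 mod 115 = 97.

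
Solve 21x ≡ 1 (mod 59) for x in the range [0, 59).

45

gcd(59, 21) = 1  (59 = 2*21 + 17, 21 = 1*17 + 4, 17 = 4*4 + 1, 4 = 4*1).
Back-substituting, 21*(-14) + 59*(5) = 1.
So 21*-14 ≡ 1 (mod 59), and -14 mod 59 = 45.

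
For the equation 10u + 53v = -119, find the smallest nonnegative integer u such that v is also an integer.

gcd(53, 10):
  53 = 5×10 + 3
  10 = 3×3 + 1
  3 = 3×1
so gcd(53, 10) = 1.
1 divides -119, so solutions exist.
Back-substitute for Bézout coefficients:
  1 = 10 - 3×3
  ... = 10×(16) + 53×(-3)
Scale by -119/1 = -119: (u₀, v₀) = (-1904, 357).
General solution: u = -1904 + 53t, v = 357 - 10t for integer t.
u ≥ 0: smallest is -1904 mod 53 = 4 (at t = 36), with v = -3.

4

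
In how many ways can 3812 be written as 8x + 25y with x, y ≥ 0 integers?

19

gcd(25, 8) = 1  (25 = 3×8 + 1, 8 = 8×1).
Back-substituting, 8×(-3) + 25×(1) = 1.
Scale by 3812: one solution is (-11436, 3812). Reduce x mod 25: (14, 148).
General: x = 14 + 25t, y = 148 - 8t.
x ≥ 0 ⇒ t ≥ 0; y ≥ 0 ⇒ t ≤ 18. So t ∈ [0, 18]: 19 solutions.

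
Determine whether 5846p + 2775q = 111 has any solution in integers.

yes

gcd(5846, 2775):
  5846 = 2·2775 + 296
  2775 = 9·296 + 111
  296 = 2·111 + 74
  111 = 1·74 + 37
  74 = 2·37
so gcd(5846, 2775) = 37.
37 divides 111, so integer solutions exist.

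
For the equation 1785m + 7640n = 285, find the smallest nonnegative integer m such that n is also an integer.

gcd(7640, 1785) = 5  (7640 = 4·1785 + 500, 1785 = 3·500 + 285, 500 = 1·285 + 215, 285 = 1·215 + 70, 215 = 3·70 + 5, 70 = 14·5).
5 divides 285, so solutions exist.
Back-substituting, 1785·(-107) + 7640·(25) = 5.
Scale by 285/5 = 57: (m₀, n₀) = (-6099, 1425).
General solution: m = -6099 + 1528t, n = 1425 - 357t for integer t.
m ≥ 0: smallest is -6099 mod 1528 = 13 (at t = 4), with n = -3.

13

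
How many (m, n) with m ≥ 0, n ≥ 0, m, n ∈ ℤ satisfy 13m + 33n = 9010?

21

gcd(33, 13):
  33 = 2×13 + 7
  13 = 1×7 + 6
  7 = 1×6 + 1
  6 = 6×1
so gcd(33, 13) = 1.
Back-substitute for Bézout coefficients:
  1 = 7 - 1×6
  ... = 13×(-5) + 33×(2)
Scale by 9010: one solution is (-45050, 18020). Reduce m mod 33: (28, 262).
General: m = 28 + 33t, n = 262 - 13t.
m ≥ 0 ⇒ t ≥ 0; n ≥ 0 ⇒ t ≤ 20. So t ∈ [0, 20]: 21 solutions.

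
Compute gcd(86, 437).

gcd(437, 86):
  437 = 5·86 + 7
  86 = 12·7 + 2
  7 = 3·2 + 1
  2 = 2·1
so gcd(437, 86) = 1.

1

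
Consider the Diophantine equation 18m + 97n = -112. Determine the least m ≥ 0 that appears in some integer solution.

80

gcd(97, 18) = 1.
1 divides -112, so solutions exist.
By Bézout, 18·(27) + 97·(-5) = 1.
Scale by -112/1 = -112: (m₀, n₀) = (-3024, 560).
General solution: m = -3024 + 97t, n = 560 - 18t for integer t.
m ≥ 0: smallest is -3024 mod 97 = 80 (at t = 32), with n = -16.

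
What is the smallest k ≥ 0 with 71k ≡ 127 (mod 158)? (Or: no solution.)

gcd(158, 71) = 1.
1 divides 127, so solutions exist.
By Bézout, 71·(69) + 158·(-31) = 1.
So 71·(69) ≡ 1 (mod 158); multiply by 127: k ≡ 8763 (mod 158).
Smallest nonnegative: k = 8763 mod 158 = 73.

73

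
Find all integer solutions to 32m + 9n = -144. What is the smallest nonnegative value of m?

gcd(32, 9):
  32 = 3*9 + 5
  9 = 1*5 + 4
  5 = 1*4 + 1
  4 = 4*1
so gcd(32, 9) = 1.
1 divides -144, so solutions exist.
Back-substitute for Bézout coefficients:
  1 = 5 - 1*4
  ... = 32*(2) + 9*(-7)
Scale by -144/1 = -144: (m₀, n₀) = (-288, 1008).
General solution: m = -288 + 9t, n = 1008 - 32t for integer t.
m ≥ 0: smallest is -288 mod 9 = 0 (at t = 32), with n = -16.

0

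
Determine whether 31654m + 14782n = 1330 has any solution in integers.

gcd(31654, 14782):
  31654 = 2*14782 + 2090
  14782 = 7*2090 + 152
  2090 = 13*152 + 114
  152 = 1*114 + 38
  114 = 3*38
so gcd(31654, 14782) = 38.
38 divides 1330, so integer solutions exist.

yes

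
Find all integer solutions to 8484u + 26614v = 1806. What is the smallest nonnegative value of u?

gcd(26614, 8484) = 14  (26614 = 3×8484 + 1162, 8484 = 7×1162 + 350, 1162 = 3×350 + 112, 350 = 3×112 + 14, 112 = 8×14).
14 divides 1806, so solutions exist.
Back-substituting, 8484×(229) + 26614×(-73) = 14.
Scale by 1806/14 = 129: (u₀, v₀) = (29541, -9417).
General solution: u = 29541 + 1901t, v = -9417 - 606t for integer t.
u ≥ 0: smallest is 29541 mod 1901 = 1026 (at t = -15), with v = -327.

1026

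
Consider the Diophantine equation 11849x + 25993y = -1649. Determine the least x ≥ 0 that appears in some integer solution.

160

gcd(25993, 11849):
  25993 = 2·11849 + 2295
  11849 = 5·2295 + 374
  2295 = 6·374 + 51
  374 = 7·51 + 17
  51 = 3·17
so gcd(25993, 11849) = 17.
17 divides -1649, so solutions exist.
Back-substitute for Bézout coefficients:
  17 = 374 - 7·51
  ... = 11849·(487) + 25993·(-222)
Scale by -1649/17 = -97: (x₀, y₀) = (-47239, 21534).
General solution: x = -47239 + 1529t, y = 21534 - 697t for integer t.
x ≥ 0: smallest is -47239 mod 1529 = 160 (at t = 31), with y = -73.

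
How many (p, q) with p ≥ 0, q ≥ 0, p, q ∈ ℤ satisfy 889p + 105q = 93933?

7

gcd(889, 105) = 7.
By Bézout, 889·(-2) + 105·(17) = 7.
One solution: (12, 793).
General: p = 12 + 15t, q = 793 - 127t.
p ≥ 0 ⇒ t ≥ 0; q ≥ 0 ⇒ t ≤ 6. So t ∈ [0, 6]: 7 solutions.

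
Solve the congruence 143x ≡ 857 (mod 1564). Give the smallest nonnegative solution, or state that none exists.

1395

gcd(1564, 143):
  1564 = 10·143 + 134
  143 = 1·134 + 9
  134 = 14·9 + 8
  9 = 1·8 + 1
  8 = 8·1
so gcd(1564, 143) = 1.
1 divides 857, so solutions exist.
Back-substitute for Bézout coefficients:
  1 = 9 - 1·8
  ... = 143·(175) + 1564·(-16)
So 143·(175) ≡ 1 (mod 1564); multiply by 857: x ≡ 149975 (mod 1564).
Smallest nonnegative: x = 149975 mod 1564 = 1395.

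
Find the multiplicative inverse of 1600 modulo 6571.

gcd(6571, 1600):
  6571 = 4·1600 + 171
  1600 = 9·171 + 61
  171 = 2·61 + 49
  61 = 1·49 + 12
  49 = 4·12 + 1
  12 = 12·1
so gcd(6571, 1600) = 1.
Back-substitute for Bézout coefficients:
  1 = 49 - 4·12
  ... = 1600·(-538) + 6571·(131)
So 1600·-538 ≡ 1 (mod 6571), and -538 mod 6571 = 6033.

6033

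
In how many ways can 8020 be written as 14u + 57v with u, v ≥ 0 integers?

gcd(57, 14):
  57 = 4×14 + 1
  14 = 14×1
so gcd(57, 14) = 1.
Back-substitute for Bézout coefficients:
  1 = 57 - 4×14
  ... = 14×(-4) + 57×(1)
Scale by 8020: one solution is (-32080, 8020). Reduce u mod 57: (11, 138).
General: u = 11 + 57t, v = 138 - 14t.
u ≥ 0 ⇒ t ≥ 0; v ≥ 0 ⇒ t ≤ 9. So t ∈ [0, 9]: 10 solutions.

10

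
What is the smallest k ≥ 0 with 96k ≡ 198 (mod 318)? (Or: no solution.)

gcd(318, 96):
  318 = 3·96 + 30
  96 = 3·30 + 6
  30 = 5·6
so gcd(318, 96) = 6.
6 divides 198, so solutions exist.
Back-substitute for Bézout coefficients:
  6 = 96 - 3·30
  ... = 96·(10) + 318·(-3)
So 96·(10) ≡ 6 (mod 318); multiply by 33: k ≡ 330 (mod 53).
Smallest nonnegative: k = 330 mod 53 = 12.

12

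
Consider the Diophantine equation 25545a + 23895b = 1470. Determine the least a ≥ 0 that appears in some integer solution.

gcd(25545, 23895):
  25545 = 1*23895 + 1650
  23895 = 14*1650 + 795
  1650 = 2*795 + 60
  795 = 13*60 + 15
  60 = 4*15
so gcd(25545, 23895) = 15.
15 divides 1470, so solutions exist.
Back-substitute for Bézout coefficients:
  15 = 795 - 13*60
  ... = 25545*(-391) + 23895*(418)
Scale by 1470/15 = 98: (a₀, b₀) = (-38318, 40964).
General solution: a = -38318 + 1593t, b = 40964 - 1703t for integer t.
a ≥ 0: smallest is -38318 mod 1593 = 1507 (at t = 25), with b = -1611.

1507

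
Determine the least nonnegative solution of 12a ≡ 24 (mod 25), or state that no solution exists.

2

gcd(25, 12) = 1.
1 divides 24, so solutions exist.
By Bézout, 12×(-2) + 25×(1) = 1.
So 12×(-2) ≡ 1 (mod 25); multiply by 24: a ≡ -48 (mod 25).
Smallest nonnegative: a = -48 mod 25 = 2.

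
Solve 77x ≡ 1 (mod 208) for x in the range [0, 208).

gcd(208, 77) = 1  (208 = 2×77 + 54, 77 = 1×54 + 23, 54 = 2×23 + 8, 23 = 2×8 + 7, 8 = 1×7 + 1, 7 = 7×1).
Back-substituting, 77×(-27) + 208×(10) = 1.
So 77×-27 ≡ 1 (mod 208), and -27 mod 208 = 181.

181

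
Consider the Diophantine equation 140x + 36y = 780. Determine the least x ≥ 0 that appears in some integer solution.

3

gcd(140, 36):
  140 = 3×36 + 32
  36 = 1×32 + 4
  32 = 8×4
so gcd(140, 36) = 4.
4 divides 780, so solutions exist.
Back-substitute for Bézout coefficients:
  4 = 36 - 1×32
  ... = 140×(-1) + 36×(4)
Scale by 780/4 = 195: (x₀, y₀) = (-195, 780).
General solution: x = -195 + 9t, y = 780 - 35t for integer t.
x ≥ 0: smallest is -195 mod 9 = 3 (at t = 22), with y = 10.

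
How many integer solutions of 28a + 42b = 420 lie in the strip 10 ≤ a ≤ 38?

gcd(42, 28):
  42 = 1·28 + 14
  28 = 2·14
so gcd(42, 28) = 14.
Back-substitute for Bézout coefficients:
  14 = 42 - 1·28
  ... = 28·(-1) + 42·(1)
Scale by 30: particular solution (-30, 30); reduce a mod 3: (0, 10).
General solution: a = 0 + 3t, b = 10 - 2t for integer t.
10 ≤ 0 + 3t ≤ 38 gives t ∈ [4, 12], which is 9 values.

9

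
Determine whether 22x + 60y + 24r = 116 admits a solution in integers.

yes

gcd(60, 22) = 2  (60 = 2·22 + 16, 22 = 1·16 + 6, 16 = 2·6 + 4, 6 = 1·4 + 2, 4 = 2·2).
gcd(2, 24) = 2.
2 divides 116, so integer solutions exist.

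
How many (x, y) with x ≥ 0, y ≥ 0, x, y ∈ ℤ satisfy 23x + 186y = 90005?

gcd(186, 23) = 1  (186 = 8·23 + 2, 23 = 11·2 + 1, 2 = 2·1).
Back-substituting, 23·(89) + 186·(-11) = 1.
Scale by 90005: one solution is (8010445, -990055). Reduce x mod 186: (169, 463).
General: x = 169 + 186t, y = 463 - 23t.
x ≥ 0 ⇒ t ≥ 0; y ≥ 0 ⇒ t ≤ 20. So t ∈ [0, 20]: 21 solutions.

21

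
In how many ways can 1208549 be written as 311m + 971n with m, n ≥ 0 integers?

gcd(971, 311):
  971 = 3*311 + 38
  311 = 8*38 + 7
  38 = 5*7 + 3
  7 = 2*3 + 1
  3 = 3*1
so gcd(971, 311) = 1.
Back-substitute for Bézout coefficients:
  1 = 7 - 2*3
  ... = 311*(281) + 971*(-90)
Scale by 1208549: one solution is (339602269, -108769410). Reduce m mod 971: (845, 974).
General: m = 845 + 971t, n = 974 - 311t.
m ≥ 0 ⇒ t ≥ 0; n ≥ 0 ⇒ t ≤ 3. So t ∈ [0, 3]: 4 solutions.

4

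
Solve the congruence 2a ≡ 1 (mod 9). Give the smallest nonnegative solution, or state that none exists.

gcd(9, 2):
  9 = 4·2 + 1
  2 = 2·1
so gcd(9, 2) = 1.
1 divides 1, so solutions exist.
Back-substitute for Bézout coefficients:
  1 = 9 - 4·2
  ... = 2·(-4) + 9·(1)
So 2·(-4) ≡ 1 (mod 9); multiply by 1: a ≡ -4 (mod 9).
Smallest nonnegative: a = -4 mod 9 = 5.

5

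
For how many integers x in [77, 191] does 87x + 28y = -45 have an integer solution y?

gcd(87, 28) = 1  (87 = 3·28 + 3, 28 = 9·3 + 1, 3 = 3·1).
Back-substituting, 87·(-9) + 28·(28) = 1.
Scale by -45: particular solution (405, -1260); reduce x mod 28: (13, -42).
General solution: x = 13 + 28t, y = -42 - 87t for integer t.
77 ≤ 13 + 28t ≤ 191 gives t ∈ [3, 6], which is 4 values.

4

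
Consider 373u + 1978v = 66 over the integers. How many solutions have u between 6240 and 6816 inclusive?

gcd(1978, 373):
  1978 = 5×373 + 113
  373 = 3×113 + 34
  113 = 3×34 + 11
  34 = 3×11 + 1
  11 = 11×1
so gcd(1978, 373) = 1.
Back-substitute for Bézout coefficients:
  1 = 34 - 3×11
  ... = 373×(175) + 1978×(-33)
Scale by 66: particular solution (11550, -2178); reduce u mod 1978: (1660, -313).
General solution: u = 1660 + 1978t, v = -313 - 373t for integer t.
6240 ≤ 1660 + 1978t ≤ 6816 gives t ∈ [3, 2], which is 0 values.

0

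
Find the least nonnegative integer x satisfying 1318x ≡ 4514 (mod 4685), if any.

2058

gcd(4685, 1318) = 1.
1 divides 4514, so solutions exist.
By Bézout, 1318·(-423) + 4685·(119) = 1.
So 1318·(-423) ≡ 1 (mod 4685); multiply by 4514: x ≡ -1909422 (mod 4685).
Smallest nonnegative: x = -1909422 mod 4685 = 2058.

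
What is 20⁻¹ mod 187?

159

gcd(187, 20):
  187 = 9*20 + 7
  20 = 2*7 + 6
  7 = 1*6 + 1
  6 = 6*1
so gcd(187, 20) = 1.
Back-substitute for Bézout coefficients:
  1 = 7 - 1*6
  ... = 20*(-28) + 187*(3)
So 20*-28 ≡ 1 (mod 187), and -28 mod 187 = 159.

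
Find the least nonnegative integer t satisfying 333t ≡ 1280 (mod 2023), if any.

gcd(2023, 333) = 1.
1 divides 1280, so solutions exist.
By Bézout, 333·(-243) + 2023·(40) = 1.
So 333·(-243) ≡ 1 (mod 2023); multiply by 1280: t ≡ -311040 (mod 2023).
Smallest nonnegative: t = -311040 mod 2023 = 502.

502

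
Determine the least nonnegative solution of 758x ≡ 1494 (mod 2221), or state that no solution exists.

gcd(2221, 758):
  2221 = 2*758 + 705
  758 = 1*705 + 53
  705 = 13*53 + 16
  53 = 3*16 + 5
  16 = 3*5 + 1
  5 = 5*1
so gcd(2221, 758) = 1.
1 divides 1494, so solutions exist.
Back-substitute for Bézout coefficients:
  1 = 16 - 3*5
  ... = 758*(-419) + 2221*(143)
So 758*(-419) ≡ 1 (mod 2221); multiply by 1494: x ≡ -625986 (mod 2221).
Smallest nonnegative: x = -625986 mod 2221 = 336.

336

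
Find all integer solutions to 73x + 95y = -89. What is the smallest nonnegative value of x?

gcd(95, 73) = 1.
1 divides -89, so solutions exist.
By Bézout, 73×(-13) + 95×(10) = 1.
Scale by -89/1 = -89: (x₀, y₀) = (1157, -890).
General solution: x = 1157 + 95t, y = -890 - 73t for integer t.
x ≥ 0: smallest is 1157 mod 95 = 17 (at t = -12), with y = -14.

17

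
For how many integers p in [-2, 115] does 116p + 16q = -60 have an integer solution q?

gcd(116, 16) = 4.
By Bézout, 116·(1) + 16·(-7) = 4.
Particular solution: (1, -11).
General solution: p = 1 + 4t, q = -11 - 29t for integer t.
-2 ≤ 1 + 4t ≤ 115 gives t ∈ [0, 28], which is 29 values.

29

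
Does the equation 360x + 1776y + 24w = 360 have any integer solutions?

yes

gcd(1776, 360):
  1776 = 4*360 + 336
  360 = 1*336 + 24
  336 = 14*24
so gcd(1776, 360) = 24.
gcd(24, 24) = 24.
24 divides 360, so integer solutions exist.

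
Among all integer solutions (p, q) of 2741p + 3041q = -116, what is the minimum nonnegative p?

2271

gcd(3041, 2741) = 1.
1 divides -116, so solutions exist.
By Bézout, 2741×(-1409) + 3041×(1270) = 1.
Scale by -116/1 = -116: (p₀, q₀) = (163444, -147320).
General solution: p = 163444 + 3041t, q = -147320 - 2741t for integer t.
p ≥ 0: smallest is 163444 mod 3041 = 2271 (at t = -53), with q = -2047.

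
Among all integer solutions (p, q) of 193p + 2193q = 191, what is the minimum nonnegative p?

2069

gcd(2193, 193) = 1  (2193 = 11*193 + 70, 193 = 2*70 + 53, 70 = 1*53 + 17, 53 = 3*17 + 2, 17 = 8*2 + 1, 2 = 2*1).
1 divides 191, so solutions exist.
Back-substituting, 193*(-1034) + 2193*(91) = 1.
Scale by 191/1 = 191: (p₀, q₀) = (-197494, 17381).
General solution: p = -197494 + 2193t, q = 17381 - 193t for integer t.
p ≥ 0: smallest is -197494 mod 2193 = 2069 (at t = 91), with q = -182.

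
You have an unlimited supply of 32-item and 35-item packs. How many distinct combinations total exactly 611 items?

1

Need nonnegative integers with 32j + 35k = 611.
gcd(32, 35) = 1, and 32·(-12) + 35·(11) = 1.
So (j₀, k₀) = (-7332, 6721); general j = -7332 + 35t, k = 6721 - 32t.
j ≥ 0 ⇒ t ≥ 210; k ≥ 0 ⇒ t ≤ 210. That's 1 value of t.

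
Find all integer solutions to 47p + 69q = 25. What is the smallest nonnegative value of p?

gcd(69, 47):
  69 = 1·47 + 22
  47 = 2·22 + 3
  22 = 7·3 + 1
  3 = 3·1
so gcd(69, 47) = 1.
1 divides 25, so solutions exist.
Back-substitute for Bézout coefficients:
  1 = 22 - 7·3
  ... = 47·(-22) + 69·(15)
Scale by 25/1 = 25: (p₀, q₀) = (-550, 375).
General solution: p = -550 + 69t, q = 375 - 47t for integer t.
p ≥ 0: smallest is -550 mod 69 = 2 (at t = 8), with q = -1.

2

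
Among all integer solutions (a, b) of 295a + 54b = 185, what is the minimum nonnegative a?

gcd(295, 54) = 1.
1 divides 185, so solutions exist.
By Bézout, 295*(13) + 54*(-71) = 1.
Scale by 185/1 = 185: (a₀, b₀) = (2405, -13135).
General solution: a = 2405 + 54t, b = -13135 - 295t for integer t.
a ≥ 0: smallest is 2405 mod 54 = 29 (at t = -44), with b = -155.

29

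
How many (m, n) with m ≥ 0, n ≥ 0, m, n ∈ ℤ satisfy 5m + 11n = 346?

gcd(11, 5):
  11 = 2×5 + 1
  5 = 5×1
so gcd(11, 5) = 1.
Back-substitute for Bézout coefficients:
  1 = 11 - 2×5
  ... = 5×(-2) + 11×(1)
Scale by 346: one solution is (-692, 346). Reduce m mod 11: (1, 31).
General: m = 1 + 11t, n = 31 - 5t.
m ≥ 0 ⇒ t ≥ 0; n ≥ 0 ⇒ t ≤ 6. So t ∈ [0, 6]: 7 solutions.

7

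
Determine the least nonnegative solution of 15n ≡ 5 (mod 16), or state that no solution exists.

11

gcd(16, 15):
  16 = 1·15 + 1
  15 = 15·1
so gcd(16, 15) = 1.
1 divides 5, so solutions exist.
Back-substitute for Bézout coefficients:
  1 = 16 - 1·15
  ... = 15·(-1) + 16·(1)
So 15·(-1) ≡ 1 (mod 16); multiply by 5: n ≡ -5 (mod 16).
Smallest nonnegative: n = -5 mod 16 = 11.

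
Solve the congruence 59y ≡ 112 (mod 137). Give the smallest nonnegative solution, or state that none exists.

gcd(137, 59):
  137 = 2×59 + 19
  59 = 3×19 + 2
  19 = 9×2 + 1
  2 = 2×1
so gcd(137, 59) = 1.
1 divides 112, so solutions exist.
Back-substitute for Bézout coefficients:
  1 = 19 - 9×2
  ... = 59×(-65) + 137×(28)
So 59×(-65) ≡ 1 (mod 137); multiply by 112: y ≡ -7280 (mod 137).
Smallest nonnegative: y = -7280 mod 137 = 118.

118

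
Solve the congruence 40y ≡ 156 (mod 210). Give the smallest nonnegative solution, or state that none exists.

no solution

gcd(210, 40):
  210 = 5×40 + 10
  40 = 4×10
so gcd(210, 40) = 10.
10 does not divide 156, so the congruence has no solution.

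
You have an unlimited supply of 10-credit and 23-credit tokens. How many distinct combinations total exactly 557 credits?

2

Need nonnegative integers with 10j + 23k = 557.
gcd(10, 23) = 1, and 10·(7) + 23·(-3) = 1.
So (j₀, k₀) = (3899, -1671); general j = 3899 + 23t, k = -1671 - 10t.
j ≥ 0 ⇒ t ≥ -169; k ≥ 0 ⇒ t ≤ -168. That's 2 values of t.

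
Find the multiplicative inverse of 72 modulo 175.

gcd(175, 72) = 1  (175 = 2×72 + 31, 72 = 2×31 + 10, 31 = 3×10 + 1, 10 = 10×1).
Back-substituting, 72×(-17) + 175×(7) = 1.
So 72×-17 ≡ 1 (mod 175), and -17 mod 175 = 158.

158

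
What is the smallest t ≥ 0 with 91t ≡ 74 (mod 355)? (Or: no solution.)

309

gcd(355, 91) = 1  (355 = 3*91 + 82, 91 = 1*82 + 9, 82 = 9*9 + 1, 9 = 9*1).
1 divides 74, so solutions exist.
Back-substituting, 91*(-39) + 355*(10) = 1.
So 91*(-39) ≡ 1 (mod 355); multiply by 74: t ≡ -2886 (mod 355).
Smallest nonnegative: t = -2886 mod 355 = 309.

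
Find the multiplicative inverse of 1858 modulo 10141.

9426

gcd(10141, 1858) = 1  (10141 = 5·1858 + 851, 1858 = 2·851 + 156, 851 = 5·156 + 71, 156 = 2·71 + 14, 71 = 5·14 + 1, 14 = 14·1).
Back-substituting, 1858·(-715) + 10141·(131) = 1.
So 1858·-715 ≡ 1 (mod 10141), and -715 mod 10141 = 9426.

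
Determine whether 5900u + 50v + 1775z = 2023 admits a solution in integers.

gcd(5900, 50) = 50.
gcd(50, 1775) = 25.
25 does not divide 2023 (remainder 23), so no integer solutions.

no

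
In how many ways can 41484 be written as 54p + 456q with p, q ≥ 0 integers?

10

gcd(456, 54) = 6.
By Bézout, 54*(17) + 456*(-2) = 6.
One solution: (42, 86).
General: p = 42 + 76t, q = 86 - 9t.
p ≥ 0 ⇒ t ≥ 0; q ≥ 0 ⇒ t ≤ 9. So t ∈ [0, 9]: 10 solutions.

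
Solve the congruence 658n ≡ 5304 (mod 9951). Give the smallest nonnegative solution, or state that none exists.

gcd(9951, 658) = 1  (9951 = 15·658 + 81, 658 = 8·81 + 10, 81 = 8·10 + 1, 10 = 10·1).
1 divides 5304, so solutions exist.
Back-substituting, 658·(-983) + 9951·(65) = 1.
So 658·(-983) ≡ 1 (mod 9951); multiply by 5304: n ≡ -5213832 (mod 9951).
Smallest nonnegative: n = -5213832 mod 9951 = 492.

492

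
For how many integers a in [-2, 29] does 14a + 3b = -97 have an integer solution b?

11

gcd(14, 3) = 1.
By Bézout, 14×(-1) + 3×(5) = 1.
Particular solution: (1, -37).
General solution: a = 1 + 3t, b = -37 - 14t for integer t.
-2 ≤ 1 + 3t ≤ 29 gives t ∈ [-1, 9], which is 11 values.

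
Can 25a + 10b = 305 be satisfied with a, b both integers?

gcd(25, 10) = 5  (25 = 2×10 + 5, 10 = 2×5).
5 divides 305, so integer solutions exist.

yes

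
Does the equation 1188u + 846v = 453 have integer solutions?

gcd(1188, 846) = 18  (1188 = 1×846 + 342, 846 = 2×342 + 162, 342 = 2×162 + 18, 162 = 9×18).
18 does not divide 453 (remainder 3), so no integer solutions.

no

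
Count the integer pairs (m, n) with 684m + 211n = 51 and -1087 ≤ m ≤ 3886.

gcd(684, 211):
  684 = 3*211 + 51
  211 = 4*51 + 7
  51 = 7*7 + 2
  7 = 3*2 + 1
  2 = 2*1
so gcd(684, 211) = 1.
Back-substitute for Bézout coefficients:
  1 = 7 - 3*2
  ... = 684*(-91) + 211*(295)
Scale by 51: particular solution (-4641, 15045); reduce m mod 211: (1, -3).
General solution: m = 1 + 211t, n = -3 - 684t for integer t.
-1087 ≤ 1 + 211t ≤ 3886 gives t ∈ [-5, 18], which is 24 values.

24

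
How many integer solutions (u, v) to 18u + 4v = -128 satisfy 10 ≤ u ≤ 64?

gcd(18, 4) = 2  (18 = 4×4 + 2, 4 = 2×2).
Back-substituting, 18×(1) + 4×(-4) = 2.
Scale by -64: particular solution (-64, 256); reduce u mod 2: (0, -32).
General solution: u = 0 + 2t, v = -32 - 9t for integer t.
10 ≤ 0 + 2t ≤ 64 gives t ∈ [5, 32], which is 28 values.

28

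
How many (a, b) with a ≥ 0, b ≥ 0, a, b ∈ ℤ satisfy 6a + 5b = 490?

gcd(6, 5) = 1  (6 = 1·5 + 1, 5 = 5·1).
Back-substituting, 6·(1) + 5·(-1) = 1.
Scale by 490: one solution is (490, -490). Reduce a mod 5: (0, 98).
General: a = 0 + 5t, b = 98 - 6t.
a ≥ 0 ⇒ t ≥ 0; b ≥ 0 ⇒ t ≤ 16. So t ∈ [0, 16]: 17 solutions.

17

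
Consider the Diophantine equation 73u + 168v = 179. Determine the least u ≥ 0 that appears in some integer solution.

gcd(168, 73):
  168 = 2×73 + 22
  73 = 3×22 + 7
  22 = 3×7 + 1
  7 = 7×1
so gcd(168, 73) = 1.
1 divides 179, so solutions exist.
Back-substitute for Bézout coefficients:
  1 = 22 - 3×7
  ... = 73×(-23) + 168×(10)
Scale by 179/1 = 179: (u₀, v₀) = (-4117, 1790).
General solution: u = -4117 + 168t, v = 1790 - 73t for integer t.
u ≥ 0: smallest is -4117 mod 168 = 83 (at t = 25), with v = -35.

83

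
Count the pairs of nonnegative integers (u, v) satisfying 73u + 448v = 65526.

gcd(448, 73):
  448 = 6*73 + 10
  73 = 7*10 + 3
  10 = 3*3 + 1
  3 = 3*1
so gcd(448, 73) = 1.
Back-substitute for Bézout coefficients:
  1 = 10 - 3*3
  ... = 73*(-135) + 448*(22)
Scale by 65526: one solution is (-8846010, 1441572). Reduce u mod 448: (198, 114).
General: u = 198 + 448t, v = 114 - 73t.
u ≥ 0 ⇒ t ≥ 0; v ≥ 0 ⇒ t ≤ 1. So t ∈ [0, 1]: 2 solutions.

2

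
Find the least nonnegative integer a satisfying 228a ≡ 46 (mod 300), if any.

gcd(300, 228):
  300 = 1×228 + 72
  228 = 3×72 + 12
  72 = 6×12
so gcd(300, 228) = 12.
12 does not divide 46, so the congruence has no solution.

no solution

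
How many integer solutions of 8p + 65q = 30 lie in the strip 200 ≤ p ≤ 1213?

16

gcd(65, 8) = 1.
By Bézout, 8·(-8) + 65·(1) = 1.
Particular solution: (20, -2).
General solution: p = 20 + 65t, q = -2 - 8t for integer t.
200 ≤ 20 + 65t ≤ 1213 gives t ∈ [3, 18], which is 16 values.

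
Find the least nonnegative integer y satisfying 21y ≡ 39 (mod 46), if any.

gcd(46, 21) = 1.
1 divides 39, so solutions exist.
By Bézout, 21×(11) + 46×(-5) = 1.
So 21×(11) ≡ 1 (mod 46); multiply by 39: y ≡ 429 (mod 46).
Smallest nonnegative: y = 429 mod 46 = 15.

15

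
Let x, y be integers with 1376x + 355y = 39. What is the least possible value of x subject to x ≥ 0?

gcd(1376, 355) = 1.
1 divides 39, so solutions exist.
By Bézout, 1376×(121) + 355×(-469) = 1.
Scale by 39/1 = 39: (x₀, y₀) = (4719, -18291).
General solution: x = 4719 + 355t, y = -18291 - 1376t for integer t.
x ≥ 0: smallest is 4719 mod 355 = 104 (at t = -13), with y = -403.

104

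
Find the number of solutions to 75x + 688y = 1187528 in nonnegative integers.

gcd(688, 75) = 1.
By Bézout, 75·(211) + 688·(-23) = 1.
One solution: (184, 1706).
General: x = 184 + 688t, y = 1706 - 75t.
x ≥ 0 ⇒ t ≥ 0; y ≥ 0 ⇒ t ≤ 22. So t ∈ [0, 22]: 23 solutions.

23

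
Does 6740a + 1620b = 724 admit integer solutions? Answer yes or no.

no

gcd(6740, 1620):
  6740 = 4·1620 + 260
  1620 = 6·260 + 60
  260 = 4·60 + 20
  60 = 3·20
so gcd(6740, 1620) = 20.
20 does not divide 724 (remainder 4), so no integer solutions.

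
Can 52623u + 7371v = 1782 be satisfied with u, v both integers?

yes

gcd(52623, 7371):
  52623 = 7*7371 + 1026
  7371 = 7*1026 + 189
  1026 = 5*189 + 81
  189 = 2*81 + 27
  81 = 3*27
so gcd(52623, 7371) = 27.
27 divides 1782, so integer solutions exist.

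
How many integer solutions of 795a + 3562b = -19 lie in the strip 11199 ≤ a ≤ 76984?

gcd(3562, 795):
  3562 = 4·795 + 382
  795 = 2·382 + 31
  382 = 12·31 + 10
  31 = 3·10 + 1
  10 = 10·1
so gcd(3562, 795) = 1.
Back-substitute for Bézout coefficients:
  1 = 31 - 3·10
  ... = 795·(345) + 3562·(-77)
Scale by -19: particular solution (-6555, 1463); reduce a mod 3562: (569, -127).
General solution: a = 569 + 3562t, b = -127 - 795t for integer t.
11199 ≤ 569 + 3562t ≤ 76984 gives t ∈ [3, 21], which is 19 values.

19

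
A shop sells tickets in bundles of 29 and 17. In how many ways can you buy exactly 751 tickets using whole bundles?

Need nonnegative integers with 29j + 17k = 751.
gcd(29, 17) = 1, and 29·(-7) + 17·(12) = 1.
So (j₀, k₀) = (-5257, 9012); general j = -5257 + 17t, k = 9012 - 29t.
j ≥ 0 ⇒ t ≥ 310; k ≥ 0 ⇒ t ≤ 310. That's 1 value of t.

1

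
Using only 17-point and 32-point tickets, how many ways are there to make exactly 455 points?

Need nonnegative integers with 17j + 32k = 455.
gcd(17, 32) = 1, and 17·(-15) + 32·(8) = 1.
So (j₀, k₀) = (-6825, 3640); general j = -6825 + 32t, k = 3640 - 17t.
j ≥ 0 ⇒ t ≥ 214; k ≥ 0 ⇒ t ≤ 214. That's 1 value of t.

1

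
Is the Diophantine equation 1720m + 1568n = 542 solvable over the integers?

gcd(1720, 1568) = 8  (1720 = 1*1568 + 152, 1568 = 10*152 + 48, 152 = 3*48 + 8, 48 = 6*8).
8 does not divide 542 (remainder 6), so no integer solutions.

no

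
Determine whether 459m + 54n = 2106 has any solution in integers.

gcd(459, 54) = 27  (459 = 8·54 + 27, 54 = 2·27).
27 divides 2106, so integer solutions exist.

yes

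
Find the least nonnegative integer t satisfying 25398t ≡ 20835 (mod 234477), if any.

gcd(234477, 25398) = 9  (234477 = 9·25398 + 5895, 25398 = 4·5895 + 1818, 5895 = 3·1818 + 441, 1818 = 4·441 + 54, 441 = 8·54 + 9, 54 = 6·9).
9 divides 20835, so solutions exist.
Back-substituting, 25398·(-4256) + 234477·(461) = 9.
So 25398·(-4256) ≡ 9 (mod 234477); multiply by 2315: t ≡ -9852640 (mod 26053).
Smallest nonnegative: t = -9852640 mod 26053 = 21447.

21447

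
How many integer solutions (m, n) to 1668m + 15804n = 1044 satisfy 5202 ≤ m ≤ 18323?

10

gcd(15804, 1668) = 12.
By Bézout, 1668×(379) + 15804×(-40) = 12.
Particular solution: (48, -5).
General solution: m = 48 + 1317t, n = -5 - 139t for integer t.
5202 ≤ 48 + 1317t ≤ 18323 gives t ∈ [4, 13], which is 10 values.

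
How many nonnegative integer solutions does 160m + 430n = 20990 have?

3

gcd(430, 160) = 10  (430 = 2·160 + 110, 160 = 1·110 + 50, 110 = 2·50 + 10, 50 = 5·10).
Back-substituting, 160·(-8) + 430·(3) = 10.
Scale by 2099: one solution is (-16792, 6297). Reduce m mod 43: (21, 41).
General: m = 21 + 43t, n = 41 - 16t.
m ≥ 0 ⇒ t ≥ 0; n ≥ 0 ⇒ t ≤ 2. So t ∈ [0, 2]: 3 solutions.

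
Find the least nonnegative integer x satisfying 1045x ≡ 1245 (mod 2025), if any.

gcd(2025, 1045) = 5.
5 divides 1245, so solutions exist.
By Bézout, 1045·(-31) + 2025·(16) = 5.
So 1045·(-31) ≡ 5 (mod 2025); multiply by 249: x ≡ -7719 (mod 405).
Smallest nonnegative: x = -7719 mod 405 = 381.

381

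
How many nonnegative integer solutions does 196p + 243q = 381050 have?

gcd(243, 196):
  243 = 1×196 + 47
  196 = 4×47 + 8
  47 = 5×8 + 7
  8 = 1×7 + 1
  7 = 7×1
so gcd(243, 196) = 1.
Back-substitute for Bézout coefficients:
  1 = 8 - 1×7
  ... = 196×(31) + 243×(-25)
Scale by 381050: one solution is (11812550, -9526250). Reduce p mod 243: (77, 1506).
General: p = 77 + 243t, q = 1506 - 196t.
p ≥ 0 ⇒ t ≥ 0; q ≥ 0 ⇒ t ≤ 7. So t ∈ [0, 7]: 8 solutions.

8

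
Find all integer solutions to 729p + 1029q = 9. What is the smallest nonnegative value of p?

72

gcd(1029, 729) = 3.
3 divides 9, so solutions exist.
By Bézout, 729·(24) + 1029·(-17) = 3.
Scale by 9/3 = 3: (p₀, q₀) = (72, -51).
General solution: p = 72 + 343t, q = -51 - 243t for integer t.
p ≥ 0: smallest is 72 mod 343 = 72 (at t = 0), with q = -51.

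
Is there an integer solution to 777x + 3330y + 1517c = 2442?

gcd(3330, 777) = 111.
gcd(111, 1517) = 37.
37 divides 2442, so integer solutions exist.

yes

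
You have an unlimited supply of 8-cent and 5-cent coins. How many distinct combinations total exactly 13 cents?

1

Need nonnegative integers with 8j + 5k = 13.
gcd(8, 5) = 1, and 8·(2) + 5·(-3) = 1.
So (j₀, k₀) = (26, -39); general j = 26 + 5t, k = -39 - 8t.
j ≥ 0 ⇒ t ≥ -5; k ≥ 0 ⇒ t ≤ -5. That's 1 value of t.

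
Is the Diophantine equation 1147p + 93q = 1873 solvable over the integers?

no

gcd(1147, 93):
  1147 = 12×93 + 31
  93 = 3×31
so gcd(1147, 93) = 31.
31 does not divide 1873 (remainder 13), so no integer solutions.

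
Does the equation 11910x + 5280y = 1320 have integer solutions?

gcd(11910, 5280) = 30  (11910 = 2*5280 + 1350, 5280 = 3*1350 + 1230, 1350 = 1*1230 + 120, 1230 = 10*120 + 30, 120 = 4*30).
30 divides 1320, so integer solutions exist.

yes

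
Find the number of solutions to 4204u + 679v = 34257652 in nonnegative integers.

12

gcd(4204, 679) = 1  (4204 = 6·679 + 130, 679 = 5·130 + 29, 130 = 4·29 + 14, 29 = 2·14 + 1, 14 = 14·1).
Back-substituting, 4204·(-47) + 679·(291) = 1.
Scale by 34257652: one solution is (-1610109644, 9968976732). Reduce u mod 679: (340, 48348).
General: u = 340 + 679t, v = 48348 - 4204t.
u ≥ 0 ⇒ t ≥ 0; v ≥ 0 ⇒ t ≤ 11. So t ∈ [0, 11]: 12 solutions.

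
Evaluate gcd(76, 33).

gcd(76, 33):
  76 = 2×33 + 10
  33 = 3×10 + 3
  10 = 3×3 + 1
  3 = 3×1
so gcd(76, 33) = 1.

1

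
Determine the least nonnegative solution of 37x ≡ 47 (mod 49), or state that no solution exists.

41

gcd(49, 37):
  49 = 1*37 + 12
  37 = 3*12 + 1
  12 = 12*1
so gcd(49, 37) = 1.
1 divides 47, so solutions exist.
Back-substitute for Bézout coefficients:
  1 = 37 - 3*12
  ... = 37*(4) + 49*(-3)
So 37*(4) ≡ 1 (mod 49); multiply by 47: x ≡ 188 (mod 49).
Smallest nonnegative: x = 188 mod 49 = 41.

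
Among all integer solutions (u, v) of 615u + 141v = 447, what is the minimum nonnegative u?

6

gcd(615, 141) = 3  (615 = 4*141 + 51, 141 = 2*51 + 39, 51 = 1*39 + 12, 39 = 3*12 + 3, 12 = 4*3).
3 divides 447, so solutions exist.
Back-substituting, 615*(-11) + 141*(48) = 3.
Scale by 447/3 = 149: (u₀, v₀) = (-1639, 7152).
General solution: u = -1639 + 47t, v = 7152 - 205t for integer t.
u ≥ 0: smallest is -1639 mod 47 = 6 (at t = 35), with v = -23.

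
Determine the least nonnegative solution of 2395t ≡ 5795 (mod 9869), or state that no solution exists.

gcd(9869, 2395):
  9869 = 4*2395 + 289
  2395 = 8*289 + 83
  289 = 3*83 + 40
  83 = 2*40 + 3
  40 = 13*3 + 1
  3 = 3*1
so gcd(9869, 2395) = 1.
1 divides 5795, so solutions exist.
Back-substitute for Bézout coefficients:
  1 = 40 - 13*3
  ... = 2395*(-3210) + 9869*(779)
So 2395*(-3210) ≡ 1 (mod 9869); multiply by 5795: t ≡ -18601950 (mod 9869).
Smallest nonnegative: t = -18601950 mod 9869 = 1115.

1115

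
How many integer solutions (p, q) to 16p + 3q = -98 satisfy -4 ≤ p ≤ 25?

10

gcd(16, 3) = 1.
By Bézout, 16·(1) + 3·(-5) = 1.
Particular solution: (1, -38).
General solution: p = 1 + 3t, q = -38 - 16t for integer t.
-4 ≤ 1 + 3t ≤ 25 gives t ∈ [-1, 8], which is 10 values.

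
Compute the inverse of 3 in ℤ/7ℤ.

gcd(7, 3) = 1  (7 = 2×3 + 1, 3 = 3×1).
Back-substituting, 3×(-2) + 7×(1) = 1.
So 3×-2 ≡ 1 (mod 7), and -2 mod 7 = 5.

5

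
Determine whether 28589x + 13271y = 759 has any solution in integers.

gcd(28589, 13271) = 23  (28589 = 2*13271 + 2047, 13271 = 6*2047 + 989, 2047 = 2*989 + 69, 989 = 14*69 + 23, 69 = 3*23).
23 divides 759, so integer solutions exist.

yes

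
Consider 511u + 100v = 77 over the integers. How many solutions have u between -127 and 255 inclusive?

gcd(511, 100) = 1.
By Bézout, 511*(-9) + 100*(46) = 1.
Particular solution: (7, -35).
General solution: u = 7 + 100t, v = -35 - 511t for integer t.
-127 ≤ 7 + 100t ≤ 255 gives t ∈ [-1, 2], which is 4 values.

4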